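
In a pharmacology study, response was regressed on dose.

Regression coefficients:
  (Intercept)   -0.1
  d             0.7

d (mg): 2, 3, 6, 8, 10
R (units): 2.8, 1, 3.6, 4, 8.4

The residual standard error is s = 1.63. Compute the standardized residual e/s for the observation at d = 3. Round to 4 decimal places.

ŷ = -0.1 + 0.7·3 = 2
e = 1 − 2 = -1
e/s = -1 / 1.63 = -0.6135

-0.6135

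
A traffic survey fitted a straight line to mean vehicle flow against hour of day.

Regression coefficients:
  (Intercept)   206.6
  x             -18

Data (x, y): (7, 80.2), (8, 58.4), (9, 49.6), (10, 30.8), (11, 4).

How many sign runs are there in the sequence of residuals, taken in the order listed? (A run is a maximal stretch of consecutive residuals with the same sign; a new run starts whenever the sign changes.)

3 runs

x=7: ŷ = 206.6 − 18·7 = 80.6; e = 80.2 − 80.6 = -0.4
x=8: ŷ = 206.6 − 18·8 = 62.6; e = 58.4 − 62.6 = -4.2
x=9: ŷ = 206.6 − 18·9 = 44.6; e = 49.6 − 44.6 = 5
x=10: ŷ = 206.6 − 18·10 = 26.6; e = 30.8 − 26.6 = 4.2
x=11: ŷ = 206.6 − 18·11 = 8.6; e = 4 − 8.6 = -4.6
Signs: − − + + −
Runs: −×2, +×2, −×1 → 3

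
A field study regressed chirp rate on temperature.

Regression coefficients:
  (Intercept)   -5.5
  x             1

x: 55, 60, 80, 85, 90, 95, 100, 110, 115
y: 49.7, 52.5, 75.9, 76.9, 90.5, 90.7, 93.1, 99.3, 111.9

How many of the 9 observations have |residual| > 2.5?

3

x=55: ŷ = -5.5 + 55 = 49.5; r = 49.7 − 49.5 = 0.2
x=60: ŷ = -5.5 + 60 = 54.5; r = 52.5 − 54.5 = -2
x=80: ŷ = -5.5 + 80 = 74.5; r = 75.9 − 74.5 = 1.4
x=85: ŷ = -5.5 + 85 = 79.5; r = 76.9 − 79.5 = -2.6
x=90: ŷ = -5.5 + 90 = 84.5; r = 90.5 − 84.5 = 6
x=95: ŷ = -5.5 + 95 = 89.5; r = 90.7 − 89.5 = 1.2
x=100: ŷ = -5.5 + 100 = 94.5; r = 93.1 − 94.5 = -1.4
x=110: ŷ = -5.5 + 110 = 104.5; r = 99.3 − 104.5 = -5.2
x=115: ŷ = -5.5 + 115 = 109.5; r = 111.9 − 109.5 = 2.4
|r| > 2.5: x=85 (|r|=2.6), x=90 (|r|=6), x=110 (|r|=5.2) → 3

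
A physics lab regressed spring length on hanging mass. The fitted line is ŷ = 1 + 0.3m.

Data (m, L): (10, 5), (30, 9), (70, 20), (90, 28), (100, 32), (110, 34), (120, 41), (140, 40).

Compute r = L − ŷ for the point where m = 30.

ŷ = 1 + 0.3·30 = 10
r = 9 − 10 = -1

r = -1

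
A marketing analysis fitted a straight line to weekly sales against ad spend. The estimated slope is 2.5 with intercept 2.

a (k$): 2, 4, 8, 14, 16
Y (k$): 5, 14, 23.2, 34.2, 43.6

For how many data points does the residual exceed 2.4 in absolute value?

a=2: ŷ = 2 + 2.5·2 = 7; e = 5 − 7 = -2
a=4: ŷ = 2 + 2.5·4 = 12; e = 14 − 12 = 2
a=8: ŷ = 2 + 2.5·8 = 22; e = 23.2 − 22 = 1.2
a=14: ŷ = 2 + 2.5·14 = 37; e = 34.2 − 37 = -2.8
a=16: ŷ = 2 + 2.5·16 = 42; e = 43.6 − 42 = 1.6
|e| > 2.4: a=14 (|e|=2.8) → 1

1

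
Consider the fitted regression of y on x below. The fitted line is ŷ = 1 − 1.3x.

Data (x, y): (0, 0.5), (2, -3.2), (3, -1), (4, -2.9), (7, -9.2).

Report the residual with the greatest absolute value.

e = 1.9

x=0: ŷ = 1 − 1.3·0 = 1; e = 0.5 − 1 = -0.5
x=2: ŷ = 1 − 1.3·2 = -1.6; e = -3.2 − (-1.6) = -1.6
x=3: ŷ = 1 − 1.3·3 = -2.9; e = -1 − (-2.9) = 1.9
x=4: ŷ = 1 − 1.3·4 = -4.2; e = -2.9 − (-4.2) = 1.3
x=7: ŷ = 1 − 1.3·7 = -8.1; e = -9.2 − (-8.1) = -1.1
Largest |e| is 1.9 at x = 3, residual 1.9.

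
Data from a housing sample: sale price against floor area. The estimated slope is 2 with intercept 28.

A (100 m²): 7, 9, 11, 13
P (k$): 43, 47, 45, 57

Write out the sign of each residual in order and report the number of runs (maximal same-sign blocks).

3 runs

A=7: ŷ = 28 + 2·7 = 42; e = 43 − 42 = 1
A=9: ŷ = 28 + 2·9 = 46; e = 47 − 46 = 1
A=11: ŷ = 28 + 2·11 = 50; e = 45 − 50 = -5
A=13: ŷ = 28 + 2·13 = 54; e = 57 − 54 = 3
Signs: + + − +
Runs: +×2, −×1, +×1 → 3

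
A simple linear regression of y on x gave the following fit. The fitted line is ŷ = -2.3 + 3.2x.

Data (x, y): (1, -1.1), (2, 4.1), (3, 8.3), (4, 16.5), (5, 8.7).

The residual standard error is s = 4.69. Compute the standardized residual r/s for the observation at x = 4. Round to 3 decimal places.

1.279

ŷ = -2.3 + 3.2·4 = 10.5
r = 16.5 − 10.5 = 6
r/s = 6 / 4.69 = 1.279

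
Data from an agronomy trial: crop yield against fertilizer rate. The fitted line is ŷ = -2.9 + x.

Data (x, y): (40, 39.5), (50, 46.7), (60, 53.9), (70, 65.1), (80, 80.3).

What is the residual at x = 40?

ŷ = -2.9 + 40 = 37.1
e = 39.5 − 37.1 = 2.4

e = 2.4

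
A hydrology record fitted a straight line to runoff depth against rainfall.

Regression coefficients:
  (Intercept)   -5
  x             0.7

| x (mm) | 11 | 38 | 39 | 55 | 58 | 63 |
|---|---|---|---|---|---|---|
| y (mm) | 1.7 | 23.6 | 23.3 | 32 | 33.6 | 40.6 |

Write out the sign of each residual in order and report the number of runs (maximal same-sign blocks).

4 runs

x=11: ŷ = -5 + 0.7·11 = 2.7; r = 1.7 − 2.7 = -1
x=38: ŷ = -5 + 0.7·38 = 21.6; r = 23.6 − 21.6 = 2
x=39: ŷ = -5 + 0.7·39 = 22.3; r = 23.3 − 22.3 = 1
x=55: ŷ = -5 + 0.7·55 = 33.5; r = 32 − 33.5 = -1.5
x=58: ŷ = -5 + 0.7·58 = 35.6; r = 33.6 − 35.6 = -2
x=63: ŷ = -5 + 0.7·63 = 39.1; r = 40.6 − 39.1 = 1.5
Signs: − + + − − +
Runs: −×1, +×2, −×2, +×1 → 4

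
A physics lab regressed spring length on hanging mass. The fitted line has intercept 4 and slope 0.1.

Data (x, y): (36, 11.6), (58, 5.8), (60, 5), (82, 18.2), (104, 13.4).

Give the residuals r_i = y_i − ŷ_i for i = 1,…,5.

x=36: ŷ = 4 + 0.1·36 = 7.6; r = 11.6 − 7.6 = 4
x=58: ŷ = 4 + 0.1·58 = 9.8; r = 5.8 − 9.8 = -4
x=60: ŷ = 4 + 0.1·60 = 10; r = 5 − 10 = -5
x=82: ŷ = 4 + 0.1·82 = 12.2; r = 18.2 − 12.2 = 6
x=104: ŷ = 4 + 0.1·104 = 14.4; r = 13.4 − 14.4 = -1

4, -4, -5, 6, -1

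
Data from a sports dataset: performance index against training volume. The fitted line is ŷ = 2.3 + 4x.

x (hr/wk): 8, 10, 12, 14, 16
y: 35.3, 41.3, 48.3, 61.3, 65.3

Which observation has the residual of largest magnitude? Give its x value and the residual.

x = 14, e = 3

x=8: ŷ = 2.3 + 4·8 = 34.3; e = 35.3 − 34.3 = 1
x=10: ŷ = 2.3 + 4·10 = 42.3; e = 41.3 − 42.3 = -1
x=12: ŷ = 2.3 + 4·12 = 50.3; e = 48.3 − 50.3 = -2
x=14: ŷ = 2.3 + 4·14 = 58.3; e = 61.3 − 58.3 = 3
x=16: ŷ = 2.3 + 4·16 = 66.3; e = 65.3 − 66.3 = -1
Largest |e| is 3 at x = 14, residual 3.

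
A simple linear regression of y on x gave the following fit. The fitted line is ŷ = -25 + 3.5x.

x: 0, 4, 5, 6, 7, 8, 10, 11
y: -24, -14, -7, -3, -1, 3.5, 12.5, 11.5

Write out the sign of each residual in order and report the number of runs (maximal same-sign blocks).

x=0: ŷ = -25 + 3.5·0 = -25; e = -24 − (-25) = 1
x=4: ŷ = -25 + 3.5·4 = -11; e = -14 − (-11) = -3
x=5: ŷ = -25 + 3.5·5 = -7.5; e = -7 − (-7.5) = 0.5
x=6: ŷ = -25 + 3.5·6 = -4; e = -3 − (-4) = 1
x=7: ŷ = -25 + 3.5·7 = -0.5; e = -1 − (-0.5) = -0.5
x=8: ŷ = -25 + 3.5·8 = 3; e = 3.5 − 3 = 0.5
x=10: ŷ = -25 + 3.5·10 = 10; e = 12.5 − 10 = 2.5
x=11: ŷ = -25 + 3.5·11 = 13.5; e = 11.5 − 13.5 = -2
Signs: + − + + − + + −
Runs: +×1, −×1, +×2, −×1, +×2, −×1 → 6

6 runs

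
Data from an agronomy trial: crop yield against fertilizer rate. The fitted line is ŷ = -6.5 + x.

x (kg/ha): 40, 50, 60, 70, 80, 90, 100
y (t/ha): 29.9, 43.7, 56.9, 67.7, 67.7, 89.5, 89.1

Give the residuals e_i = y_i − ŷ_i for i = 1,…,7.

x=40: ŷ = -6.5 + 40 = 33.5; e = 29.9 − 33.5 = -3.6
x=50: ŷ = -6.5 + 50 = 43.5; e = 43.7 − 43.5 = 0.2
x=60: ŷ = -6.5 + 60 = 53.5; e = 56.9 − 53.5 = 3.4
x=70: ŷ = -6.5 + 70 = 63.5; e = 67.7 − 63.5 = 4.2
x=80: ŷ = -6.5 + 80 = 73.5; e = 67.7 − 73.5 = -5.8
x=90: ŷ = -6.5 + 90 = 83.5; e = 89.5 − 83.5 = 6
x=100: ŷ = -6.5 + 100 = 93.5; e = 89.1 − 93.5 = -4.4

-3.6, 0.2, 3.4, 4.2, -5.8, 6, -4.4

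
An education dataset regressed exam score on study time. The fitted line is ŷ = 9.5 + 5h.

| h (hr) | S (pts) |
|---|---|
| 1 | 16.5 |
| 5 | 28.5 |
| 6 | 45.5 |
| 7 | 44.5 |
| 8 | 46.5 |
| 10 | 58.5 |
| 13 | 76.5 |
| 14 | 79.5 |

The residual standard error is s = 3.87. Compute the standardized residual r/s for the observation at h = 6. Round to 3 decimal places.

ŷ = 9.5 + 5·6 = 39.5
r = 45.5 − 39.5 = 6
r/s = 6 / 3.87 = 1.550

1.550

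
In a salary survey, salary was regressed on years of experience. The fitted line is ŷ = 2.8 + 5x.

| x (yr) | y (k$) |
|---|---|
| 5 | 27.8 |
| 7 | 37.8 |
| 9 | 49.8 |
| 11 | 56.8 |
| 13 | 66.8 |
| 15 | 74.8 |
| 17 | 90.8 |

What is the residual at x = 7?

r = 0

ŷ = 2.8 + 5·7 = 37.8
r = 37.8 − 37.8 = 0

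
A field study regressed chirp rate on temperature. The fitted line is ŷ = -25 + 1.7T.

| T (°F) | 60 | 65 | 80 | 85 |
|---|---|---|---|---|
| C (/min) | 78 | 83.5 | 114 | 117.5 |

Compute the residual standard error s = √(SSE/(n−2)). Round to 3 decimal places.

s = 3.000

T=60: ŷ = -25 + 1.7·60 = 77; e = 78 − 77 = 1
T=65: ŷ = -25 + 1.7·65 = 85.5; e = 83.5 − 85.5 = -2
T=80: ŷ = -25 + 1.7·80 = 111; e = 114 − 111 = 3
T=85: ŷ = -25 + 1.7·85 = 119.5; e = 117.5 − 119.5 = -2
SSE = 1 + 4 + 9 + 4 = 18
s = √(18/2) = √9 ≈ 3.000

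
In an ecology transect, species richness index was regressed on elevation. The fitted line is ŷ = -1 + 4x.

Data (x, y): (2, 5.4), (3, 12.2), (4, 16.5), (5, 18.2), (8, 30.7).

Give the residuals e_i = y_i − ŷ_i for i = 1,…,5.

x=2: ŷ = -1 + 4·2 = 7; e = 5.4 − 7 = -1.6
x=3: ŷ = -1 + 4·3 = 11; e = 12.2 − 11 = 1.2
x=4: ŷ = -1 + 4·4 = 15; e = 16.5 − 15 = 1.5
x=5: ŷ = -1 + 4·5 = 19; e = 18.2 − 19 = -0.8
x=8: ŷ = -1 + 4·8 = 31; e = 30.7 − 31 = -0.3

-1.6, 1.2, 1.5, -0.8, -0.3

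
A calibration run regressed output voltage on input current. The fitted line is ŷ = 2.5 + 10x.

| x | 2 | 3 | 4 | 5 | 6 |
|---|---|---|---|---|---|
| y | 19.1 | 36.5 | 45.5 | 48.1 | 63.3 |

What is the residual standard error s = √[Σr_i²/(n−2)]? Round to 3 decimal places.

s = 4.342

x=2: ŷ = 2.5 + 10·2 = 22.5; r = 19.1 − 22.5 = -3.4
x=3: ŷ = 2.5 + 10·3 = 32.5; r = 36.5 − 32.5 = 4
x=4: ŷ = 2.5 + 10·4 = 42.5; r = 45.5 − 42.5 = 3
x=5: ŷ = 2.5 + 10·5 = 52.5; r = 48.1 − 52.5 = -4.4
x=6: ŷ = 2.5 + 10·6 = 62.5; r = 63.3 − 62.5 = 0.8
SSE = 11.56 + 16 + 9 + 19.36 + 0.64 = 56.56
s = √(56.56/3) = √18.8533 ≈ 4.342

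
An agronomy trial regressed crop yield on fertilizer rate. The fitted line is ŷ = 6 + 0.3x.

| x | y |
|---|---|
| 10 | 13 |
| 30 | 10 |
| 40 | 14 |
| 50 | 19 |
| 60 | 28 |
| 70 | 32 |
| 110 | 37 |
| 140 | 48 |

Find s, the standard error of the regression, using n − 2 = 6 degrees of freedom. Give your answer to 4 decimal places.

x=10: ŷ = 6 + 0.3·10 = 9; e = 13 − 9 = 4
x=30: ŷ = 6 + 0.3·30 = 15; e = 10 − 15 = -5
x=40: ŷ = 6 + 0.3·40 = 18; e = 14 − 18 = -4
x=50: ŷ = 6 + 0.3·50 = 21; e = 19 − 21 = -2
x=60: ŷ = 6 + 0.3·60 = 24; e = 28 − 24 = 4
x=70: ŷ = 6 + 0.3·70 = 27; e = 32 − 27 = 5
x=110: ŷ = 6 + 0.3·110 = 39; e = 37 − 39 = -2
x=140: ŷ = 6 + 0.3·140 = 48; e = 48 − 48 = 0
SSE = 16 + 25 + 16 + 4 + 16 + 25 + 4 + 0 = 106
s = √(106/6) = √17.6667 ≈ 4.2032

s = 4.2032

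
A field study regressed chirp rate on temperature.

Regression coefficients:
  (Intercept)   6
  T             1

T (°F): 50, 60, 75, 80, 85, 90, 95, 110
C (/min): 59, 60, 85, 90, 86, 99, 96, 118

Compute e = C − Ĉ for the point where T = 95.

e = -5

Ĉ = 6 + 95 = 101
e = 96 − 101 = -5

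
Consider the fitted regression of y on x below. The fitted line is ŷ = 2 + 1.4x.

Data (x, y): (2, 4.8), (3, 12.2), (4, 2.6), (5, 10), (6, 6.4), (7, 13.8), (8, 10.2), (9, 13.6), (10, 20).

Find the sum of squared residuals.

x=2: ŷ = 2 + 1.4·2 = 4.8; e = 4.8 − 4.8 = 0
x=3: ŷ = 2 + 1.4·3 = 6.2; e = 12.2 − 6.2 = 6
x=4: ŷ = 2 + 1.4·4 = 7.6; e = 2.6 − 7.6 = -5
x=5: ŷ = 2 + 1.4·5 = 9; e = 10 − 9 = 1
x=6: ŷ = 2 + 1.4·6 = 10.4; e = 6.4 − 10.4 = -4
x=7: ŷ = 2 + 1.4·7 = 11.8; e = 13.8 − 11.8 = 2
x=8: ŷ = 2 + 1.4·8 = 13.2; e = 10.2 − 13.2 = -3
x=9: ŷ = 2 + 1.4·9 = 14.6; e = 13.6 − 14.6 = -1
x=10: ŷ = 2 + 1.4·10 = 16; e = 20 − 16 = 4
SSE = 0 + 36 + 25 + 1 + 16 + 4 + 9 + 1 + 16 = 108

SSE = 108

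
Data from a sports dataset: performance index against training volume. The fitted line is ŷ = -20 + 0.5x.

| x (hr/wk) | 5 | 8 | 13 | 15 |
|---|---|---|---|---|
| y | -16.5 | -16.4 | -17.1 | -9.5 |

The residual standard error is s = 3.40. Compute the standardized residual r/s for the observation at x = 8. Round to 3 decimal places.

-0.118

ŷ = -20 + 0.5·8 = -16
r = -16.4 − (-16) = -0.4
r/s = -0.4 / 3.40 = -0.118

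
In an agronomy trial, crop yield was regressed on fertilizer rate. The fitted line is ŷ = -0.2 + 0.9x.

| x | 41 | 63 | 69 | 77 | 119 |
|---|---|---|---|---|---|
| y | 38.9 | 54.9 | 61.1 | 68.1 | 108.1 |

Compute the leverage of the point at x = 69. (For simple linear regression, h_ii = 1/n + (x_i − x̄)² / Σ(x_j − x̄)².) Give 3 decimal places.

x̄ = (41 + 63 + 69 + 77 + 119)/5 = 73.8
Σ(x − x̄)² = 1075.84 + 116.64 + 23.04 + 10.24 + 2043.04 = 3268.8
h = 1/5 + (-4.8)²/3268.8 = 0.2 + 0.00704846 = 0.207

h = 0.207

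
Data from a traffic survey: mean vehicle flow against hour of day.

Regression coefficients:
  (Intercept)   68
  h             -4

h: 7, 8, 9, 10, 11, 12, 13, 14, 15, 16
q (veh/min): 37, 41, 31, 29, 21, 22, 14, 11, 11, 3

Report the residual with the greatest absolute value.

h=7: q̂ = 68 − 4·7 = 40; e = 37 − 40 = -3
h=8: q̂ = 68 − 4·8 = 36; e = 41 − 36 = 5
h=9: q̂ = 68 − 4·9 = 32; e = 31 − 32 = -1
h=10: q̂ = 68 − 4·10 = 28; e = 29 − 28 = 1
h=11: q̂ = 68 − 4·11 = 24; e = 21 − 24 = -3
h=12: q̂ = 68 − 4·12 = 20; e = 22 − 20 = 2
h=13: q̂ = 68 − 4·13 = 16; e = 14 − 16 = -2
h=14: q̂ = 68 − 4·14 = 12; e = 11 − 12 = -1
h=15: q̂ = 68 − 4·15 = 8; e = 11 − 8 = 3
h=16: q̂ = 68 − 4·16 = 4; e = 3 − 4 = -1
Largest |e| is 5 at h = 8, residual 5.

e = 5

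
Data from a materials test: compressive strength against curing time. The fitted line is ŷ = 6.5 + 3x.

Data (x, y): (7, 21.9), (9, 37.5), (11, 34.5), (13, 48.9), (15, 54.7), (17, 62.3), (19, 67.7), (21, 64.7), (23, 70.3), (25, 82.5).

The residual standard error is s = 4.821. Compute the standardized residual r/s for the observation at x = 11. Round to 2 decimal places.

-1.04

ŷ = 6.5 + 3·11 = 39.5
r = 34.5 − 39.5 = -5
r/s = -5 / 4.821 = -1.04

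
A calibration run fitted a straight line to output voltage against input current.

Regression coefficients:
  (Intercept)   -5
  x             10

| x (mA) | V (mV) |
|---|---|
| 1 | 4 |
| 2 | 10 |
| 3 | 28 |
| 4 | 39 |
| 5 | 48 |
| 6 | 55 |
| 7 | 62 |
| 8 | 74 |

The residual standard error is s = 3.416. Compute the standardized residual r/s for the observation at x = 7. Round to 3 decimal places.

V̂ = -5 + 10·7 = 65
r = 62 − 65 = -3
r/s = -3 / 3.416 = -0.878

-0.878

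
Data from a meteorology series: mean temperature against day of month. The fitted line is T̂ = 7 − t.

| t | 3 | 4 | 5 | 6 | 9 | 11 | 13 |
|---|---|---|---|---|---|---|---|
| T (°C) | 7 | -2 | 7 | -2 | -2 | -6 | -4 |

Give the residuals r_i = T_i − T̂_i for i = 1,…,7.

3, -5, 5, -3, 0, -2, 2

t=3: T̂ = 7 − 3 = 4; r = 7 − 4 = 3
t=4: T̂ = 7 − 4 = 3; r = -2 − 3 = -5
t=5: T̂ = 7 − 5 = 2; r = 7 − 2 = 5
t=6: T̂ = 7 − 6 = 1; r = -2 − 1 = -3
t=9: T̂ = 7 − 9 = -2; r = -2 − (-2) = 0
t=11: T̂ = 7 − 11 = -4; r = -6 − (-4) = -2
t=13: T̂ = 7 − 13 = -6; r = -4 − (-6) = 2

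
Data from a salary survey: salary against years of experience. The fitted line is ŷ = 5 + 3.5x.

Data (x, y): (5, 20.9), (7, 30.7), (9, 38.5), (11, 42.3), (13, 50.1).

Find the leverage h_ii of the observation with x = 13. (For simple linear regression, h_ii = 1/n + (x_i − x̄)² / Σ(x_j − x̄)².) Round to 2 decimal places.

x̄ = (5 + 7 + 9 + 11 + 13)/5 = 9
Σ(x − x̄)² = 16 + 4 + 0 + 4 + 16 = 40
h = 1/5 + (4)²/40 = 0.2 + 0.4 = 0.60

h = 0.60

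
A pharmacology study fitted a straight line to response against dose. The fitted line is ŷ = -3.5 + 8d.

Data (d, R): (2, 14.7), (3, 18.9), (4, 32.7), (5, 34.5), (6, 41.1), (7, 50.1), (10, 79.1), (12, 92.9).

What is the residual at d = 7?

ŷ = -3.5 + 8·7 = 52.5
e = 50.1 − 52.5 = -2.4

e = -2.4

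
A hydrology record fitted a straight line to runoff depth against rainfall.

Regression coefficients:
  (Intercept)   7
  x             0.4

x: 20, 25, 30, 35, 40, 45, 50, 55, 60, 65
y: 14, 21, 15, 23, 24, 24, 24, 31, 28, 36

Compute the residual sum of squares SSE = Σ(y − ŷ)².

SSE = 70

x=20: ŷ = 7 + 0.4·20 = 15; e = 14 − 15 = -1
x=25: ŷ = 7 + 0.4·25 = 17; e = 21 − 17 = 4
x=30: ŷ = 7 + 0.4·30 = 19; e = 15 − 19 = -4
x=35: ŷ = 7 + 0.4·35 = 21; e = 23 − 21 = 2
x=40: ŷ = 7 + 0.4·40 = 23; e = 24 − 23 = 1
x=45: ŷ = 7 + 0.4·45 = 25; e = 24 − 25 = -1
x=50: ŷ = 7 + 0.4·50 = 27; e = 24 − 27 = -3
x=55: ŷ = 7 + 0.4·55 = 29; e = 31 − 29 = 2
x=60: ŷ = 7 + 0.4·60 = 31; e = 28 − 31 = -3
x=65: ŷ = 7 + 0.4·65 = 33; e = 36 − 33 = 3
SSE = 1 + 16 + 16 + 4 + 1 + 1 + 9 + 4 + 9 + 9 = 70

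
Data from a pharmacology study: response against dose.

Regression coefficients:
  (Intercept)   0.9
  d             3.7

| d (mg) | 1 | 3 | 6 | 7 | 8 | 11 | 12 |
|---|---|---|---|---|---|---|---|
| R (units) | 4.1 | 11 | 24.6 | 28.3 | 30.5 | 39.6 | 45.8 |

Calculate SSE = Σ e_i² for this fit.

SSE = 10

d=1: R̂ = 0.9 + 3.7·1 = 4.6; e = 4.1 − 4.6 = -0.5
d=3: R̂ = 0.9 + 3.7·3 = 12; e = 11 − 12 = -1
d=6: R̂ = 0.9 + 3.7·6 = 23.1; e = 24.6 − 23.1 = 1.5
d=7: R̂ = 0.9 + 3.7·7 = 26.8; e = 28.3 − 26.8 = 1.5
d=8: R̂ = 0.9 + 3.7·8 = 30.5; e = 30.5 − 30.5 = 0
d=11: R̂ = 0.9 + 3.7·11 = 41.6; e = 39.6 − 41.6 = -2
d=12: R̂ = 0.9 + 3.7·12 = 45.3; e = 45.8 − 45.3 = 0.5
SSE = 0.25 + 1 + 2.25 + 2.25 + 0 + 4 + 0.25 = 10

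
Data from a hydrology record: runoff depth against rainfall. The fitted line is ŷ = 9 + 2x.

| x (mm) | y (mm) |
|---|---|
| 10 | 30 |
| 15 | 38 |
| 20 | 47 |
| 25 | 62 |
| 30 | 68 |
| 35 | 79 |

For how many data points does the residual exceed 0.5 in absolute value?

x=10: ŷ = 9 + 2·10 = 29; r = 30 − 29 = 1
x=15: ŷ = 9 + 2·15 = 39; r = 38 − 39 = -1
x=20: ŷ = 9 + 2·20 = 49; r = 47 − 49 = -2
x=25: ŷ = 9 + 2·25 = 59; r = 62 − 59 = 3
x=30: ŷ = 9 + 2·30 = 69; r = 68 − 69 = -1
x=35: ŷ = 9 + 2·35 = 79; r = 79 − 79 = 0
|r| > 0.5: x=10 (|r|=1), x=15 (|r|=1), x=20 (|r|=2), x=25 (|r|=3), x=30 (|r|=1) → 5

5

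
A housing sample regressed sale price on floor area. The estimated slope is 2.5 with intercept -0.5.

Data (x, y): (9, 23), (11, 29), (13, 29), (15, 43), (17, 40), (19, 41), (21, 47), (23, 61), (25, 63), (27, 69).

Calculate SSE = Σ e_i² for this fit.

SSE = 136

x=9: ŷ = -0.5 + 2.5·9 = 22; e = 23 − 22 = 1
x=11: ŷ = -0.5 + 2.5·11 = 27; e = 29 − 27 = 2
x=13: ŷ = -0.5 + 2.5·13 = 32; e = 29 − 32 = -3
x=15: ŷ = -0.5 + 2.5·15 = 37; e = 43 − 37 = 6
x=17: ŷ = -0.5 + 2.5·17 = 42; e = 40 − 42 = -2
x=19: ŷ = -0.5 + 2.5·19 = 47; e = 41 − 47 = -6
x=21: ŷ = -0.5 + 2.5·21 = 52; e = 47 − 52 = -5
x=23: ŷ = -0.5 + 2.5·23 = 57; e = 61 − 57 = 4
x=25: ŷ = -0.5 + 2.5·25 = 62; e = 63 − 62 = 1
x=27: ŷ = -0.5 + 2.5·27 = 67; e = 69 − 67 = 2
SSE = 1 + 4 + 9 + 36 + 4 + 36 + 25 + 16 + 1 + 4 = 136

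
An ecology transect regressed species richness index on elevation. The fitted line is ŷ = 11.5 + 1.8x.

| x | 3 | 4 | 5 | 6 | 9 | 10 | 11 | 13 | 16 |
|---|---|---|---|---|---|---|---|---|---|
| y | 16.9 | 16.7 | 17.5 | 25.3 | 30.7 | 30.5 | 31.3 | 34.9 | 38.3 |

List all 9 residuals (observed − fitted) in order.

x=3: ŷ = 11.5 + 1.8·3 = 16.9; e = 16.9 − 16.9 = 0
x=4: ŷ = 11.5 + 1.8·4 = 18.7; e = 16.7 − 18.7 = -2
x=5: ŷ = 11.5 + 1.8·5 = 20.5; e = 17.5 − 20.5 = -3
x=6: ŷ = 11.5 + 1.8·6 = 22.3; e = 25.3 − 22.3 = 3
x=9: ŷ = 11.5 + 1.8·9 = 27.7; e = 30.7 − 27.7 = 3
x=10: ŷ = 11.5 + 1.8·10 = 29.5; e = 30.5 − 29.5 = 1
x=11: ŷ = 11.5 + 1.8·11 = 31.3; e = 31.3 − 31.3 = 0
x=13: ŷ = 11.5 + 1.8·13 = 34.9; e = 34.9 − 34.9 = 0
x=16: ŷ = 11.5 + 1.8·16 = 40.3; e = 38.3 − 40.3 = -2

0, -2, -3, 3, 3, 1, 0, 0, -2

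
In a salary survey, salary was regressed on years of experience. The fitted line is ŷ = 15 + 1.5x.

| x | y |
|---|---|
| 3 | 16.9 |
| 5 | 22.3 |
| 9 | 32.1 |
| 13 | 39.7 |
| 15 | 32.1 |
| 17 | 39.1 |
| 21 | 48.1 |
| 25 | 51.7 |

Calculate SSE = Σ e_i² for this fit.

x=3: ŷ = 15 + 1.5·3 = 19.5; e = 16.9 − 19.5 = -2.6
x=5: ŷ = 15 + 1.5·5 = 22.5; e = 22.3 − 22.5 = -0.2
x=9: ŷ = 15 + 1.5·9 = 28.5; e = 32.1 − 28.5 = 3.6
x=13: ŷ = 15 + 1.5·13 = 34.5; e = 39.7 − 34.5 = 5.2
x=15: ŷ = 15 + 1.5·15 = 37.5; e = 32.1 − 37.5 = -5.4
x=17: ŷ = 15 + 1.5·17 = 40.5; e = 39.1 − 40.5 = -1.4
x=21: ŷ = 15 + 1.5·21 = 46.5; e = 48.1 − 46.5 = 1.6
x=25: ŷ = 15 + 1.5·25 = 52.5; e = 51.7 − 52.5 = -0.8
SSE = 6.76 + 0.04 + 12.96 + 27.04 + 29.16 + 1.96 + 2.56 + 0.64 = 81.12

SSE = 81.12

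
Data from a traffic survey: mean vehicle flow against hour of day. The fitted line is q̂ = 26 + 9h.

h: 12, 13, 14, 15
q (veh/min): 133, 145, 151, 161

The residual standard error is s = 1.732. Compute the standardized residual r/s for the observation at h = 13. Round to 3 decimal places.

1.155

q̂ = 26 + 9·13 = 143
r = 145 − 143 = 2
r/s = 2 / 1.732 = 1.155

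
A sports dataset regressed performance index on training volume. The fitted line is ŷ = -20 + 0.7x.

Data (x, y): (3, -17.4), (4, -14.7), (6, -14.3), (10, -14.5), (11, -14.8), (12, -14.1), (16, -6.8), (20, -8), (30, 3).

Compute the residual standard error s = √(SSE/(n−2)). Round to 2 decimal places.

s = 2.25

x=3: ŷ = -20 + 0.7·3 = -17.9; e = -17.4 − (-17.9) = 0.5
x=4: ŷ = -20 + 0.7·4 = -17.2; e = -14.7 − (-17.2) = 2.5
x=6: ŷ = -20 + 0.7·6 = -15.8; e = -14.3 − (-15.8) = 1.5
x=10: ŷ = -20 + 0.7·10 = -13; e = -14.5 − (-13) = -1.5
x=11: ŷ = -20 + 0.7·11 = -12.3; e = -14.8 − (-12.3) = -2.5
x=12: ŷ = -20 + 0.7·12 = -11.6; e = -14.1 − (-11.6) = -2.5
x=16: ŷ = -20 + 0.7·16 = -8.8; e = -6.8 − (-8.8) = 2
x=20: ŷ = -20 + 0.7·20 = -6; e = -8 − (-6) = -2
x=30: ŷ = -20 + 0.7·30 = 1; e = 3 − 1 = 2
SSE = 0.25 + 6.25 + 2.25 + 2.25 + 6.25 + 6.25 + 4 + 4 + 4 = 35.5
s = √(35.5/7) = √5.07143 ≈ 2.25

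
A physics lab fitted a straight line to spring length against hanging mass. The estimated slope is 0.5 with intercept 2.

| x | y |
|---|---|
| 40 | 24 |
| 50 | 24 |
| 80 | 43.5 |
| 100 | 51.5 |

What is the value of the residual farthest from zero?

x=40: ŷ = 2 + 0.5·40 = 22; e = 24 − 22 = 2
x=50: ŷ = 2 + 0.5·50 = 27; e = 24 − 27 = -3
x=80: ŷ = 2 + 0.5·80 = 42; e = 43.5 − 42 = 1.5
x=100: ŷ = 2 + 0.5·100 = 52; e = 51.5 − 52 = -0.5
Largest |e| is 3 at x = 50, residual -3.

e = -3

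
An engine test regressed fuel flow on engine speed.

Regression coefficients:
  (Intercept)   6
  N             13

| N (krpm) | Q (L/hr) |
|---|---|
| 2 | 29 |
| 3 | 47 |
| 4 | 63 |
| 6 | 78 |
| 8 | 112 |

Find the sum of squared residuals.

SSE = 78

N=2: ŷ = 6 + 13·2 = 32; e = 29 − 32 = -3
N=3: ŷ = 6 + 13·3 = 45; e = 47 − 45 = 2
N=4: ŷ = 6 + 13·4 = 58; e = 63 − 58 = 5
N=6: ŷ = 6 + 13·6 = 84; e = 78 − 84 = -6
N=8: ŷ = 6 + 13·8 = 110; e = 112 − 110 = 2
SSE = 9 + 4 + 25 + 36 + 4 = 78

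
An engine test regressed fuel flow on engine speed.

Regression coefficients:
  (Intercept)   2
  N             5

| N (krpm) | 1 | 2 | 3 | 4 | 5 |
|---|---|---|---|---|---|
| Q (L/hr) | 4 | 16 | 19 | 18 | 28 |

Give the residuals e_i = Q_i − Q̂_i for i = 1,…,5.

-3, 4, 2, -4, 1

N=1: Q̂ = 2 + 5·1 = 7; e = 4 − 7 = -3
N=2: Q̂ = 2 + 5·2 = 12; e = 16 − 12 = 4
N=3: Q̂ = 2 + 5·3 = 17; e = 19 − 17 = 2
N=4: Q̂ = 2 + 5·4 = 22; e = 18 − 22 = -4
N=5: Q̂ = 2 + 5·5 = 27; e = 28 − 27 = 1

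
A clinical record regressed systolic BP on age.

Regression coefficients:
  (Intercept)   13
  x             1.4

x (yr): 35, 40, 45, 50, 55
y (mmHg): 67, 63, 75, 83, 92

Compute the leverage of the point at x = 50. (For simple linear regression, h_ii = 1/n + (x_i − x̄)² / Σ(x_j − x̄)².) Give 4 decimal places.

x̄ = (35 + 40 + 45 + 50 + 55)/5 = 45
Σ(x − x̄)² = 100 + 25 + 0 + 25 + 100 = 250
h = 1/5 + (5)²/250 = 0.2 + 0.1 = 0.3000

h = 0.3000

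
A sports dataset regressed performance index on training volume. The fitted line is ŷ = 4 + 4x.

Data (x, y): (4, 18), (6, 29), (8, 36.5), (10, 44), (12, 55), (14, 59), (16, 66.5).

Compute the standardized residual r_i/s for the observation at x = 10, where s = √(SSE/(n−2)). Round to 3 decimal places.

0.000

x=4: ŷ = 4 + 4·4 = 20; r = 18 − 20 = -2
x=6: ŷ = 4 + 4·6 = 28; r = 29 − 28 = 1
x=8: ŷ = 4 + 4·8 = 36; r = 36.5 − 36 = 0.5
x=10: ŷ = 4 + 4·10 = 44; r = 44 − 44 = 0
x=12: ŷ = 4 + 4·12 = 52; r = 55 − 52 = 3
x=14: ŷ = 4 + 4·14 = 60; r = 59 − 60 = -1
x=16: ŷ = 4 + 4·16 = 68; r = 66.5 − 68 = -1.5
SSE = 4 + 1 + 0.25 + 0 + 9 + 1 + 2.25 = 17.5
s = √(17.5/5) = 1.87083
r/s = 0 / 1.87083 = 0.000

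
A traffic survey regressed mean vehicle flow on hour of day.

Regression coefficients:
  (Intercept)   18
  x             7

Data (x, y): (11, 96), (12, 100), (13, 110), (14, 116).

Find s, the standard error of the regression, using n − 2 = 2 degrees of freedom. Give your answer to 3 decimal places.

x=11: ŷ = 18 + 7·11 = 95; r = 96 − 95 = 1
x=12: ŷ = 18 + 7·12 = 102; r = 100 − 102 = -2
x=13: ŷ = 18 + 7·13 = 109; r = 110 − 109 = 1
x=14: ŷ = 18 + 7·14 = 116; r = 116 − 116 = 0
SSE = 1 + 4 + 1 + 0 = 6
s = √(6/2) = √3 ≈ 1.732

s = 1.732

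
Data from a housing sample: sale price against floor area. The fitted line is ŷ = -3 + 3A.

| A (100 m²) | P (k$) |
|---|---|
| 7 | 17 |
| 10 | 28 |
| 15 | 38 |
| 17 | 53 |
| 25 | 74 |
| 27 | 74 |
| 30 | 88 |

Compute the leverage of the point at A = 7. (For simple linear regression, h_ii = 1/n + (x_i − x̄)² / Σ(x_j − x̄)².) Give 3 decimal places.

Ā = (7 + 10 + 15 + 17 + 25 + 27 + 30)/7 = 18.7143
Σ(A − Ā)² = 137.224 + 75.9388 + 13.7959 + 2.93878 + 39.5102 + 68.6531 + 127.367 = 465.429
h = 1/7 + (-11.7143)²/465.429 = 0.142857 + 0.294835 = 0.438

h = 0.438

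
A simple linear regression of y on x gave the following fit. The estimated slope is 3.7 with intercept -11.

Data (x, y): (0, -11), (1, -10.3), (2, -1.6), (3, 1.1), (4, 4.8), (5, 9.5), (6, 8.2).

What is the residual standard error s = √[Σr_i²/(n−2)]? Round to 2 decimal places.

x=0: ŷ = -11 + 3.7·0 = -11; r = -11 − (-11) = 0
x=1: ŷ = -11 + 3.7·1 = -7.3; r = -10.3 − (-7.3) = -3
x=2: ŷ = -11 + 3.7·2 = -3.6; r = -1.6 − (-3.6) = 2
x=3: ŷ = -11 + 3.7·3 = 0.1; r = 1.1 − 0.1 = 1
x=4: ŷ = -11 + 3.7·4 = 3.8; r = 4.8 − 3.8 = 1
x=5: ŷ = -11 + 3.7·5 = 7.5; r = 9.5 − 7.5 = 2
x=6: ŷ = -11 + 3.7·6 = 11.2; r = 8.2 − 11.2 = -3
SSE = 0 + 9 + 4 + 1 + 1 + 4 + 9 = 28
s = √(28/5) = √5.6 ≈ 2.37

s = 2.37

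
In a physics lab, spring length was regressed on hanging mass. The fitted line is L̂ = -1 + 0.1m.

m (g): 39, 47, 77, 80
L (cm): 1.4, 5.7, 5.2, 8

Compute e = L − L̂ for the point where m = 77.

L̂ = -1 + 0.1·77 = 6.7
e = 5.2 − 6.7 = -1.5

e = -1.5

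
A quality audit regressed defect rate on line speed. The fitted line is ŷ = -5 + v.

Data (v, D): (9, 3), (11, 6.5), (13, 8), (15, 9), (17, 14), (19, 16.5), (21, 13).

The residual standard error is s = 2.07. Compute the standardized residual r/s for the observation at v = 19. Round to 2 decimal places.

1.21

ŷ = -5 + 19 = 14
r = 16.5 − 14 = 2.5
r/s = 2.5 / 2.07 = 1.21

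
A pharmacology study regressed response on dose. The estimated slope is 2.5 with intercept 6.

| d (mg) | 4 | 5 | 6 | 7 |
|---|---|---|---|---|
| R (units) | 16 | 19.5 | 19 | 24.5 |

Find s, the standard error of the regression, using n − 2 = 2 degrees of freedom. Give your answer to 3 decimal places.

d=4: ŷ = 6 + 2.5·4 = 16; e = 16 − 16 = 0
d=5: ŷ = 6 + 2.5·5 = 18.5; e = 19.5 − 18.5 = 1
d=6: ŷ = 6 + 2.5·6 = 21; e = 19 − 21 = -2
d=7: ŷ = 6 + 2.5·7 = 23.5; e = 24.5 − 23.5 = 1
SSE = 0 + 1 + 4 + 1 = 6
s = √(6/2) = √3 ≈ 1.732

s = 1.732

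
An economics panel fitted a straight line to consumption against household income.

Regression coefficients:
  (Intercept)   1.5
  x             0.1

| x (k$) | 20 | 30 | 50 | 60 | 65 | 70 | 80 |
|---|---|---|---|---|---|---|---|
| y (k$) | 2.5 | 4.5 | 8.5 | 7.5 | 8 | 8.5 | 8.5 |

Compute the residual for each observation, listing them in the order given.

x=20: ŷ = 1.5 + 0.1·20 = 3.5; e = 2.5 − 3.5 = -1
x=30: ŷ = 1.5 + 0.1·30 = 4.5; e = 4.5 − 4.5 = 0
x=50: ŷ = 1.5 + 0.1·50 = 6.5; e = 8.5 − 6.5 = 2
x=60: ŷ = 1.5 + 0.1·60 = 7.5; e = 7.5 − 7.5 = 0
x=65: ŷ = 1.5 + 0.1·65 = 8; e = 8 − 8 = 0
x=70: ŷ = 1.5 + 0.1·70 = 8.5; e = 8.5 − 8.5 = 0
x=80: ŷ = 1.5 + 0.1·80 = 9.5; e = 8.5 − 9.5 = -1

-1, 0, 2, 0, 0, 0, -1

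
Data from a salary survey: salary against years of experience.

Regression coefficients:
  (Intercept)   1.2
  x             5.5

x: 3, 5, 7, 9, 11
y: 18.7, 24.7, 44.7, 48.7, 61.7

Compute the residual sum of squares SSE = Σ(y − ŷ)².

x=3: ŷ = 1.2 + 5.5·3 = 17.7; e = 18.7 − 17.7 = 1
x=5: ŷ = 1.2 + 5.5·5 = 28.7; e = 24.7 − 28.7 = -4
x=7: ŷ = 1.2 + 5.5·7 = 39.7; e = 44.7 − 39.7 = 5
x=9: ŷ = 1.2 + 5.5·9 = 50.7; e = 48.7 − 50.7 = -2
x=11: ŷ = 1.2 + 5.5·11 = 61.7; e = 61.7 − 61.7 = 0
SSE = 1 + 16 + 25 + 4 + 0 = 46

SSE = 46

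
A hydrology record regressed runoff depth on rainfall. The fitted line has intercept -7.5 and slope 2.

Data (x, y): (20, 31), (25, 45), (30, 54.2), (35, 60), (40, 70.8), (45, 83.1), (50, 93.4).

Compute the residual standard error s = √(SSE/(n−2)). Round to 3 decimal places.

s = 2.083

x=20: ŷ = -7.5 + 2·20 = 32.5; r = 31 − 32.5 = -1.5
x=25: ŷ = -7.5 + 2·25 = 42.5; r = 45 − 42.5 = 2.5
x=30: ŷ = -7.5 + 2·30 = 52.5; r = 54.2 − 52.5 = 1.7
x=35: ŷ = -7.5 + 2·35 = 62.5; r = 60 − 62.5 = -2.5
x=40: ŷ = -7.5 + 2·40 = 72.5; r = 70.8 − 72.5 = -1.7
x=45: ŷ = -7.5 + 2·45 = 82.5; r = 83.1 − 82.5 = 0.6
x=50: ŷ = -7.5 + 2·50 = 92.5; r = 93.4 − 92.5 = 0.9
SSE = 2.25 + 6.25 + 2.89 + 6.25 + 2.89 + 0.36 + 0.81 = 21.7
s = √(21.7/5) = √4.34 ≈ 2.083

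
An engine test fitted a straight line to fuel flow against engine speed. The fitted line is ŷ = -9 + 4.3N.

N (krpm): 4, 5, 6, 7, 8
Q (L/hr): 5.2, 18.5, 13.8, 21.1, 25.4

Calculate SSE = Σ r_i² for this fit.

N=4: ŷ = -9 + 4.3·4 = 8.2; r = 5.2 − 8.2 = -3
N=5: ŷ = -9 + 4.3·5 = 12.5; r = 18.5 − 12.5 = 6
N=6: ŷ = -9 + 4.3·6 = 16.8; r = 13.8 − 16.8 = -3
N=7: ŷ = -9 + 4.3·7 = 21.1; r = 21.1 − 21.1 = 0
N=8: ŷ = -9 + 4.3·8 = 25.4; r = 25.4 − 25.4 = 0
SSE = 9 + 36 + 9 + 0 + 0 = 54

SSE = 54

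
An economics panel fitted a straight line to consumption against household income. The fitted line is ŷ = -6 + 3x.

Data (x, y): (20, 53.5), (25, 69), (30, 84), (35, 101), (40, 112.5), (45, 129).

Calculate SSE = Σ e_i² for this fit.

x=20: ŷ = -6 + 3·20 = 54; e = 53.5 − 54 = -0.5
x=25: ŷ = -6 + 3·25 = 69; e = 69 − 69 = 0
x=30: ŷ = -6 + 3·30 = 84; e = 84 − 84 = 0
x=35: ŷ = -6 + 3·35 = 99; e = 101 − 99 = 2
x=40: ŷ = -6 + 3·40 = 114; e = 112.5 − 114 = -1.5
x=45: ŷ = -6 + 3·45 = 129; e = 129 − 129 = 0
SSE = 0.25 + 0 + 0 + 4 + 2.25 + 0 = 6.5

SSE = 6.5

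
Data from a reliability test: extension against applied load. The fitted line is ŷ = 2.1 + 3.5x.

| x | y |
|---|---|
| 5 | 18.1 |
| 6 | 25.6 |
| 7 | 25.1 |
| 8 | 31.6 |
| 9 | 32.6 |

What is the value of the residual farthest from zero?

x=5: ŷ = 2.1 + 3.5·5 = 19.6; e = 18.1 − 19.6 = -1.5
x=6: ŷ = 2.1 + 3.5·6 = 23.1; e = 25.6 − 23.1 = 2.5
x=7: ŷ = 2.1 + 3.5·7 = 26.6; e = 25.1 − 26.6 = -1.5
x=8: ŷ = 2.1 + 3.5·8 = 30.1; e = 31.6 − 30.1 = 1.5
x=9: ŷ = 2.1 + 3.5·9 = 33.6; e = 32.6 − 33.6 = -1
Largest |e| is 2.5 at x = 6, residual 2.5.

e = 2.5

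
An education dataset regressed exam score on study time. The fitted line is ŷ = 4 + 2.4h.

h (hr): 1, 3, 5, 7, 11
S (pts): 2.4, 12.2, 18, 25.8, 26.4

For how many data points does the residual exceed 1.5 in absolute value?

4

h=1: ŷ = 4 + 2.4·1 = 6.4; e = 2.4 − 6.4 = -4
h=3: ŷ = 4 + 2.4·3 = 11.2; e = 12.2 − 11.2 = 1
h=5: ŷ = 4 + 2.4·5 = 16; e = 18 − 16 = 2
h=7: ŷ = 4 + 2.4·7 = 20.8; e = 25.8 − 20.8 = 5
h=11: ŷ = 4 + 2.4·11 = 30.4; e = 26.4 − 30.4 = -4
|e| > 1.5: h=1 (|e|=4), h=5 (|e|=2), h=7 (|e|=5), h=11 (|e|=4) → 4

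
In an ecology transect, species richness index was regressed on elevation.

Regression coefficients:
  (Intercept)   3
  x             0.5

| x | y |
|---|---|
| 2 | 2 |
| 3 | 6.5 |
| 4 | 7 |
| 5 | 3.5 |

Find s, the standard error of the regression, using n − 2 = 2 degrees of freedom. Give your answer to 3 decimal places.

s = 2.828

x=2: ŷ = 3 + 0.5·2 = 4; e = 2 − 4 = -2
x=3: ŷ = 3 + 0.5·3 = 4.5; e = 6.5 − 4.5 = 2
x=4: ŷ = 3 + 0.5·4 = 5; e = 7 − 5 = 2
x=5: ŷ = 3 + 0.5·5 = 5.5; e = 3.5 − 5.5 = -2
SSE = 4 + 4 + 4 + 4 = 16
s = √(16/2) = √8 ≈ 2.828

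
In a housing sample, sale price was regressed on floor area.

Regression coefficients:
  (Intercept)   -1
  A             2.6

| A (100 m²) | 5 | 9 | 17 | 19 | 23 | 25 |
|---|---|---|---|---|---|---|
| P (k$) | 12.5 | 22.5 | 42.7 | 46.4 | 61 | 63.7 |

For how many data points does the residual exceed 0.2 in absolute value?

A=5: P̂ = -1 + 2.6·5 = 12; e = 12.5 − 12 = 0.5
A=9: P̂ = -1 + 2.6·9 = 22.4; e = 22.5 − 22.4 = 0.1
A=17: P̂ = -1 + 2.6·17 = 43.2; e = 42.7 − 43.2 = -0.5
A=19: P̂ = -1 + 2.6·19 = 48.4; e = 46.4 − 48.4 = -2
A=23: P̂ = -1 + 2.6·23 = 58.8; e = 61 − 58.8 = 2.2
A=25: P̂ = -1 + 2.6·25 = 64; e = 63.7 − 64 = -0.3
|e| > 0.2: A=5 (|e|=0.5), A=17 (|e|=0.5), A=19 (|e|=2), A=23 (|e|=2.2), A=25 (|e|=0.3) → 5

5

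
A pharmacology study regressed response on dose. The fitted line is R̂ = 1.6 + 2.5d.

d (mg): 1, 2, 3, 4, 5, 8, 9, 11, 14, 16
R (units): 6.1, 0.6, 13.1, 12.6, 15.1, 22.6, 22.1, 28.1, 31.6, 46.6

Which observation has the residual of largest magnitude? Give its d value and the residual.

d = 2, e = -6

d=1: R̂ = 1.6 + 2.5·1 = 4.1; e = 6.1 − 4.1 = 2
d=2: R̂ = 1.6 + 2.5·2 = 6.6; e = 0.6 − 6.6 = -6
d=3: R̂ = 1.6 + 2.5·3 = 9.1; e = 13.1 − 9.1 = 4
d=4: R̂ = 1.6 + 2.5·4 = 11.6; e = 12.6 − 11.6 = 1
d=5: R̂ = 1.6 + 2.5·5 = 14.1; e = 15.1 − 14.1 = 1
d=8: R̂ = 1.6 + 2.5·8 = 21.6; e = 22.6 − 21.6 = 1
d=9: R̂ = 1.6 + 2.5·9 = 24.1; e = 22.1 − 24.1 = -2
d=11: R̂ = 1.6 + 2.5·11 = 29.1; e = 28.1 − 29.1 = -1
d=14: R̂ = 1.6 + 2.5·14 = 36.6; e = 31.6 − 36.6 = -5
d=16: R̂ = 1.6 + 2.5·16 = 41.6; e = 46.6 − 41.6 = 5
Largest |e| is 6 at d = 2, residual -6.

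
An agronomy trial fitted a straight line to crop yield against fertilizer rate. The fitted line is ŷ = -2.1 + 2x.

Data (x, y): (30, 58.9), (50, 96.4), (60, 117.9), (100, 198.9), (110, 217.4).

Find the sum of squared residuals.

x=30: ŷ = -2.1 + 2·30 = 57.9; e = 58.9 − 57.9 = 1
x=50: ŷ = -2.1 + 2·50 = 97.9; e = 96.4 − 97.9 = -1.5
x=60: ŷ = -2.1 + 2·60 = 117.9; e = 117.9 − 117.9 = 0
x=100: ŷ = -2.1 + 2·100 = 197.9; e = 198.9 − 197.9 = 1
x=110: ŷ = -2.1 + 2·110 = 217.9; e = 217.4 − 217.9 = -0.5
SSE = 1 + 2.25 + 0 + 1 + 0.25 = 4.5

SSE = 4.5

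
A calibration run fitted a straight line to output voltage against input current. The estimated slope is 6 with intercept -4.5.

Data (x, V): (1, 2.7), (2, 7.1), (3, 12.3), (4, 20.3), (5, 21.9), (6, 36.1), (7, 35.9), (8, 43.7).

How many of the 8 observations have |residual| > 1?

x=1: ŷ = -4.5 + 6·1 = 1.5; r = 2.7 − 1.5 = 1.2
x=2: ŷ = -4.5 + 6·2 = 7.5; r = 7.1 − 7.5 = -0.4
x=3: ŷ = -4.5 + 6·3 = 13.5; r = 12.3 − 13.5 = -1.2
x=4: ŷ = -4.5 + 6·4 = 19.5; r = 20.3 − 19.5 = 0.8
x=5: ŷ = -4.5 + 6·5 = 25.5; r = 21.9 − 25.5 = -3.6
x=6: ŷ = -4.5 + 6·6 = 31.5; r = 36.1 − 31.5 = 4.6
x=7: ŷ = -4.5 + 6·7 = 37.5; r = 35.9 − 37.5 = -1.6
x=8: ŷ = -4.5 + 6·8 = 43.5; r = 43.7 − 43.5 = 0.2
|r| > 1: x=1 (|r|=1.2), x=3 (|r|=1.2), x=5 (|r|=3.6), x=6 (|r|=4.6), x=7 (|r|=1.6) → 5

5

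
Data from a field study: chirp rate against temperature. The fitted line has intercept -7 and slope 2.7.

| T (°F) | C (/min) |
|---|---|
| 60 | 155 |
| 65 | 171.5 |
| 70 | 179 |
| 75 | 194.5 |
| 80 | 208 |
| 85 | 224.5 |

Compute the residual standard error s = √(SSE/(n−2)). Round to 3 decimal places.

s = 2.449

T=60: Ĉ = -7 + 2.7·60 = 155; r = 155 − 155 = 0
T=65: Ĉ = -7 + 2.7·65 = 168.5; r = 171.5 − 168.5 = 3
T=70: Ĉ = -7 + 2.7·70 = 182; r = 179 − 182 = -3
T=75: Ĉ = -7 + 2.7·75 = 195.5; r = 194.5 − 195.5 = -1
T=80: Ĉ = -7 + 2.7·80 = 209; r = 208 − 209 = -1
T=85: Ĉ = -7 + 2.7·85 = 222.5; r = 224.5 − 222.5 = 2
SSE = 0 + 9 + 9 + 1 + 1 + 4 = 24
s = √(24/4) = √6 ≈ 2.449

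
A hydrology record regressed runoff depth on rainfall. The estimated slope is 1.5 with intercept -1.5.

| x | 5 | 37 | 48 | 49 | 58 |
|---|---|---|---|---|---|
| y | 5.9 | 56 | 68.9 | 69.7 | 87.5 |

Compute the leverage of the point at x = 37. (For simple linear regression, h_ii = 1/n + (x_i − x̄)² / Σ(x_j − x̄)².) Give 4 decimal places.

h = 0.2034

x̄ = (5 + 37 + 48 + 49 + 58)/5 = 39.4
Σ(x − x̄)² = 1183.36 + 5.76 + 73.96 + 92.16 + 345.96 = 1701.2
h = 1/5 + (-2.4)²/1701.2 = 0.2 + 0.00338585 = 0.2034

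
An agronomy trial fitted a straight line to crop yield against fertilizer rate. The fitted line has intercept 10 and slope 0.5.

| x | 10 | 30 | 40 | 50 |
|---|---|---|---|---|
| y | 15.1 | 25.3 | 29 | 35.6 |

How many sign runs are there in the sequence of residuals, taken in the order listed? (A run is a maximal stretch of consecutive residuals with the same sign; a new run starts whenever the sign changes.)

3 runs

x=10: ŷ = 10 + 0.5·10 = 15; r = 15.1 − 15 = 0.1
x=30: ŷ = 10 + 0.5·30 = 25; r = 25.3 − 25 = 0.3
x=40: ŷ = 10 + 0.5·40 = 30; r = 29 − 30 = -1
x=50: ŷ = 10 + 0.5·50 = 35; r = 35.6 − 35 = 0.6
Signs: + + − +
Runs: +×2, −×1, +×1 → 3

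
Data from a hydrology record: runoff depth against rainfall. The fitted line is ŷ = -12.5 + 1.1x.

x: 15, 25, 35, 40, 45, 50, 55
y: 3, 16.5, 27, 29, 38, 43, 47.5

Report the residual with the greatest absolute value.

e = -2.5

x=15: ŷ = -12.5 + 1.1·15 = 4; e = 3 − 4 = -1
x=25: ŷ = -12.5 + 1.1·25 = 15; e = 16.5 − 15 = 1.5
x=35: ŷ = -12.5 + 1.1·35 = 26; e = 27 − 26 = 1
x=40: ŷ = -12.5 + 1.1·40 = 31.5; e = 29 − 31.5 = -2.5
x=45: ŷ = -12.5 + 1.1·45 = 37; e = 38 − 37 = 1
x=50: ŷ = -12.5 + 1.1·50 = 42.5; e = 43 − 42.5 = 0.5
x=55: ŷ = -12.5 + 1.1·55 = 48; e = 47.5 − 48 = -0.5
Largest |e| is 2.5 at x = 40, residual -2.5.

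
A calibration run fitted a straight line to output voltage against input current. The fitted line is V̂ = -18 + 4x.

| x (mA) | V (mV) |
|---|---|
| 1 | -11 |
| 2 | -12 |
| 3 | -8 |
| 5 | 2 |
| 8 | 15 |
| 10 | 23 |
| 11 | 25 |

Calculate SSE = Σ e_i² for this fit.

SSE = 20

x=1: V̂ = -18 + 4·1 = -14; e = -11 − (-14) = 3
x=2: V̂ = -18 + 4·2 = -10; e = -12 − (-10) = -2
x=3: V̂ = -18 + 4·3 = -6; e = -8 − (-6) = -2
x=5: V̂ = -18 + 4·5 = 2; e = 2 − 2 = 0
x=8: V̂ = -18 + 4·8 = 14; e = 15 − 14 = 1
x=10: V̂ = -18 + 4·10 = 22; e = 23 − 22 = 1
x=11: V̂ = -18 + 4·11 = 26; e = 25 − 26 = -1
SSE = 9 + 4 + 4 + 0 + 1 + 1 + 1 = 20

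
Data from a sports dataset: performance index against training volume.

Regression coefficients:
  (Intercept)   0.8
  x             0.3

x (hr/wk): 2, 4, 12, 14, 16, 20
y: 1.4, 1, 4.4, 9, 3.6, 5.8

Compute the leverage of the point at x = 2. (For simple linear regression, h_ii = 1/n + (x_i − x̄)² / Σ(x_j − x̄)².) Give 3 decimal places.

x̄ = (2 + 4 + 12 + 14 + 16 + 20)/6 = 11.3333
Σ(x − x̄)² = 87.1111 + 53.7778 + 0.444444 + 7.11111 + 21.7778 + 75.1111 = 245.333
h = 1/6 + (-9.33333)²/245.333 = 0.166667 + 0.355072 = 0.522

h = 0.522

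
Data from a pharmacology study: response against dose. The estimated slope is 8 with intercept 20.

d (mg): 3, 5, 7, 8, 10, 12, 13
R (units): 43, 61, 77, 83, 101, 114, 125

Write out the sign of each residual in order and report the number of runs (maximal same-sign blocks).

d=3: R̂ = 20 + 8·3 = 44; e = 43 − 44 = -1
d=5: R̂ = 20 + 8·5 = 60; e = 61 − 60 = 1
d=7: R̂ = 20 + 8·7 = 76; e = 77 − 76 = 1
d=8: R̂ = 20 + 8·8 = 84; e = 83 − 84 = -1
d=10: R̂ = 20 + 8·10 = 100; e = 101 − 100 = 1
d=12: R̂ = 20 + 8·12 = 116; e = 114 − 116 = -2
d=13: R̂ = 20 + 8·13 = 124; e = 125 − 124 = 1
Signs: − + + − + − +
Runs: −×1, +×2, −×1, +×1, −×1, +×1 → 6

6 runs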